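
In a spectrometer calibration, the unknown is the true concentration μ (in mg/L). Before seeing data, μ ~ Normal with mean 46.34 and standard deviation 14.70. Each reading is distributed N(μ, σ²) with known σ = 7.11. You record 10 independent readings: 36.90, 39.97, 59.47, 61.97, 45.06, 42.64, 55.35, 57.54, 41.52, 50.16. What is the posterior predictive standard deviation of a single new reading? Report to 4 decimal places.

For Normal data with known variance σ², a Normal(μ₀, σ₀²) prior on μ is conjugate. Posterior precision = 1/σ₀² + n/σ²; posterior mean is the precision-weighted average of μ₀ and x̄.
σ₀² = 14.70² = 216.09, σ² = 7.11² = 50.5521; σ² + n·σ₀² = 50.5521 + 10·216.09 = 2211.4521.
Posterior precision = 1/σ₀² + n/σ² = 1/216.09 + 10/50.5521 = (σ² + n·σ₀²)/(σ₀²σ²) = 2211.4521/(216.09·50.5521); posterior variance σₙ² = σ₀²σ²/(σ² + n·σ₀²) = 216.09·50.5521/2211.4521 = 4.939652.
Predictive variance for one new observation = σₙ² + σ² = 216.09·50.5521/2211.4521 + 50.5521 = σ²·(σ₀² + 2211.4521)/2211.4521 = 50.5521·2427.5421/2211.4521 = 55.491752; SD = √(50.5521·2427.5421/2211.4521) = 7.4493.

7.4493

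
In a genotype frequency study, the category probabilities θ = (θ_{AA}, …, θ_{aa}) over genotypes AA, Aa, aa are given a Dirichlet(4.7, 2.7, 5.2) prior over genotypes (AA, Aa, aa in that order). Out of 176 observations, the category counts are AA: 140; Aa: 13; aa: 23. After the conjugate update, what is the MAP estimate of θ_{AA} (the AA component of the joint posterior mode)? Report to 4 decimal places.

0.7742

The Dirichlet prior is conjugate to the Multinomial likelihood: each posterior αⱼ = prior αⱼ + observed count nⱼ.
Posterior concentration: (144.7, 15.7, 28.2), total = 188.6.
Joint mode component: (α_{AA}−1)/(Σα−K) = 143.7/185.6 = 0.7742.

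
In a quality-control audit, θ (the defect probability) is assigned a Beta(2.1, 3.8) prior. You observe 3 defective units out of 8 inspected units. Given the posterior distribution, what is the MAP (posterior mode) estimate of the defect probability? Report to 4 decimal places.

The Beta prior is conjugate to a Binomial/Bernoulli likelihood; the update adds successes to α and failures to β.
Posterior: Beta(α+k, β+n−k) = Beta(2.1+3, 3.8+5) = Beta(5.1, 8.8).
Mode of Beta(a,b) for a,b>1 is (a−1)/(a+b−2) = 4.1/11.9 = 0.3445.

0.3445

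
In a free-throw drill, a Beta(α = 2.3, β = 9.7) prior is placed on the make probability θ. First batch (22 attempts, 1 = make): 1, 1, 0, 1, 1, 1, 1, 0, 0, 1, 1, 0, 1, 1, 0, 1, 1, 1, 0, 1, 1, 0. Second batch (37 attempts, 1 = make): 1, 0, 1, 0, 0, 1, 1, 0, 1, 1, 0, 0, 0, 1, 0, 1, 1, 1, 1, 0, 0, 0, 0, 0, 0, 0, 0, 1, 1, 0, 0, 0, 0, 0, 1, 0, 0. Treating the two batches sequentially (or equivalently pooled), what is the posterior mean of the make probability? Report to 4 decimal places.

The Beta prior is conjugate to a Binomial/Bernoulli likelihood; the update adds successes to α and failures to β.
After batch 1: Beta(2.3+15, 9.7+7) = Beta(17.3, 16.7).
After batch 2: Beta(17.3+14, 16.7+23) = Beta(31.3, 39.7).
Posterior mean = α/(α+β) = 31.3/71.0 = 0.4408.

0.4408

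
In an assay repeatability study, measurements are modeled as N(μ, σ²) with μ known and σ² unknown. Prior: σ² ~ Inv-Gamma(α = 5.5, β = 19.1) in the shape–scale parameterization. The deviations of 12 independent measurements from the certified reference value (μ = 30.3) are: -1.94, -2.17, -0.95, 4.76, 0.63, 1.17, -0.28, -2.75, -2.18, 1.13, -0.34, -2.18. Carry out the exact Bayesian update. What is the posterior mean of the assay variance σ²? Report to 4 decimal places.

With known mean μ and an Inverse-Gamma(α, β) prior on σ², the Normal likelihood is conjugate: posterior is Inv-Gamma(α + n/2, β + Σ(xᵢ−μ)²/2).
Σ(xᵢ−μ)² = (-1.94)² + (-2.17)² + (-0.95)² + (4.76)² + (0.63)² + (1.17)² + (-0.28)² + (-2.75)² + (-2.18)² + (1.13)² + (-0.34)² + (-2.18)² = 52.3366.
Posterior: Inv-Gamma(5.5 + 12/2, 19.1 + 52.3366/2) = Inv-Gamma(11.50, 45.26830).
E[σ²|data] = β/(α−1) = 45.26830/10.50 = 4.3113.

4.3113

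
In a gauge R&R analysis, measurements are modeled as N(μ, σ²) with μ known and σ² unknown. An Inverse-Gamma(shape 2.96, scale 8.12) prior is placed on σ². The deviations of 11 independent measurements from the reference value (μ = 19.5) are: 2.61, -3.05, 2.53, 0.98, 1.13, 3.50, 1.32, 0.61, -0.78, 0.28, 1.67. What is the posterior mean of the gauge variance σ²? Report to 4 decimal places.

3.9432

With known mean μ and an Inverse-Gamma(α, β) prior on σ², the Normal likelihood is conjugate: posterior is Inv-Gamma(α + n/2, β + Σ(xᵢ−μ)²/2).
Σ(xᵢ−μ)² = (2.61)² + (-3.05)² + (2.53)² + (0.98)² + (1.13)² + (3.50)² + (1.32)² + (0.61)² + (-0.78)² + (0.28)² + (1.67)² = 42.5930.
Posterior: Inv-Gamma(2.96 + 11/2, 8.12 + 42.5930/2) = Inv-Gamma(8.46, 29.41650).
E[σ²|data] = β/(α−1) = 29.41650/7.46 = 3.9432.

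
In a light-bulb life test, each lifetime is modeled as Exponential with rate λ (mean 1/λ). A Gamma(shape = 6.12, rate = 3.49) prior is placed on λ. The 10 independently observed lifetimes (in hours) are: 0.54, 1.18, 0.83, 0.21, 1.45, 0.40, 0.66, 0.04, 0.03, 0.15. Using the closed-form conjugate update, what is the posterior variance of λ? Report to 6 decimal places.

0.199900

With a Gamma(shape α, rate β) prior on the exponential rate λ, the posterior after n observations with total T = Σxᵢ is Gamma(α+n, β+T).
Sum of observations T = 5.49 hours; n = 10.
Posterior: Gamma(6.12+10, 3.49+5.49) = Gamma(16.12, 8.98).
Var = α/β² = 0.199900.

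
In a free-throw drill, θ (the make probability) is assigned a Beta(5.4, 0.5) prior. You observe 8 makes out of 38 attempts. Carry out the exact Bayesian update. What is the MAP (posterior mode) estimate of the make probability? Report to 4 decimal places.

The Beta prior is conjugate to a Binomial/Bernoulli likelihood; the update adds successes to α and failures to β.
Posterior: Beta(α+k, β+n−k) = Beta(5.4+8, 0.5+30) = Beta(13.4, 30.5).
Mode of Beta(a,b) for a,b>1 is (a−1)/(a+b−2) = 12.4/41.9 = 0.2959.

0.2959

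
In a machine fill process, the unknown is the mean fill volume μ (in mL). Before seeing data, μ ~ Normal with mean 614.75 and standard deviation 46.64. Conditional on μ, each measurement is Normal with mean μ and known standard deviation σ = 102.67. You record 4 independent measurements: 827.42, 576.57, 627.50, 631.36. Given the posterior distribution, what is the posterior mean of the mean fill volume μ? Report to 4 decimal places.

For Normal data with known variance σ², a Normal(μ₀, σ₀²) prior on μ is conjugate. Posterior precision = 1/σ₀² + n/σ²; posterior mean is the precision-weighted average of μ₀ and x̄.
Σxᵢ = 827.42 + 576.57 + 627.50 + 631.36 = 2662.85, so n·x̄ = 2662.85.
σ₀² = 46.64² = 2175.2896, σ² = 102.67² = 10541.1289; σ² + n·σ₀² = 10541.1289 + 4·2175.2896 = 19242.2873.
Posterior mean = (μ₀/σ₀² + n·x̄/σ²)/(1/σ₀² + n/σ²) = (σ²·μ₀ + σ₀²·n·x̄)/(σ² + n·σ₀²) = (10541.1289·614.75 + 2175.2896·2662.85)/19242.2873 = 12272628.902635/19242.2873 = 637.7947.

637.7947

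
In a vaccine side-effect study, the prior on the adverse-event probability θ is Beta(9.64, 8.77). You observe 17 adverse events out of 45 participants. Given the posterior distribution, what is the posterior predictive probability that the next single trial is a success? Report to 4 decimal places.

The Beta prior is conjugate to a Binomial/Bernoulli likelihood; the update adds successes to α and failures to β.
Posterior: Beta(α+k, β+n−k) = Beta(9.64+17, 8.77+28) = Beta(26.64, 36.77).
For a single future Bernoulli trial, P(success | data) = α/(α+β) = 0.4201.

0.4201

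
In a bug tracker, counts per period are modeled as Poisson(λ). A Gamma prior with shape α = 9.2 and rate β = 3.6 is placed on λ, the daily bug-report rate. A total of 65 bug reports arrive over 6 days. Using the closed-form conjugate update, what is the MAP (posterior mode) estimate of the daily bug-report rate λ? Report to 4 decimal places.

With a Gamma(shape α, rate β) prior, the Poisson likelihood is conjugate: the posterior is Gamma(α + ΣXᵢ, β + n).
Posterior: Gamma(α+S, β+n) = Gamma(9.2+65, 3.6+6) = Gamma(74.2, 9.6).
Mode of Gamma(α,β) for α≥1 is (α−1)/β = 73.2/9.6 = 7.6250.

7.6250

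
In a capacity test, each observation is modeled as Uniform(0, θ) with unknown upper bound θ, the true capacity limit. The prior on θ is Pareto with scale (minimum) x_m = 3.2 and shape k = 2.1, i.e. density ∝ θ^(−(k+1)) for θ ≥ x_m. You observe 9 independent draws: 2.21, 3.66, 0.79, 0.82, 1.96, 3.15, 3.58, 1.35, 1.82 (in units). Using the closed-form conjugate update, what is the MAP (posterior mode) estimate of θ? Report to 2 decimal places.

3.66

A Pareto(scale x_m, shape k) prior on the upper bound θ of Uniform(0, θ) is conjugate: posterior is Pareto(max(x_m, max xᵢ), k + n).
Sample maximum = 3.66; prior scale x_m = 3.2 → posterior scale = max = 3.66.
Posterior shape = 2.1 + 9 = 11.1.
The Pareto density is decreasing on [x_m, ∞), so the mode is x_m = 3.66.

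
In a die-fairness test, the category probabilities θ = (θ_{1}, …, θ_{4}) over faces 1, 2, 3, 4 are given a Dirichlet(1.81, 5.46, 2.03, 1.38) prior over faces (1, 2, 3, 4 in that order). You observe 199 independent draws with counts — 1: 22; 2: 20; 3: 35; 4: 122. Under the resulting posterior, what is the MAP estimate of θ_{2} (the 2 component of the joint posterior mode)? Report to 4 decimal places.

0.1189

The Dirichlet prior is conjugate to the Multinomial likelihood: each posterior αⱼ = prior αⱼ + observed count nⱼ.
Posterior concentration: (23.81, 25.46, 37.03, 123.38), total = 209.68.
Joint mode component: (α_{2}−1)/(Σα−K) = 24.46/205.68 = 0.1189.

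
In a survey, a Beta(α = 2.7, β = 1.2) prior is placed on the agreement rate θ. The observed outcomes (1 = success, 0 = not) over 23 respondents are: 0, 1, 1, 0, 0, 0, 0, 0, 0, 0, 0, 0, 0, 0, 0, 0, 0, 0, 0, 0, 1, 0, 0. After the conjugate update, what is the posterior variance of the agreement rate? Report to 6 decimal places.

The Beta prior is conjugate to a Binomial/Bernoulli likelihood; the update adds successes to α and failures to β.
Posterior: Beta(α+k, β+n−k) = Beta(2.7+3, 1.2+20) = Beta(5.7, 21.2).
Var = αβ/((α+β)²(α+β+1)) = 5.7·21.2/(26.9²·27.9) = 0.005986.

0.005986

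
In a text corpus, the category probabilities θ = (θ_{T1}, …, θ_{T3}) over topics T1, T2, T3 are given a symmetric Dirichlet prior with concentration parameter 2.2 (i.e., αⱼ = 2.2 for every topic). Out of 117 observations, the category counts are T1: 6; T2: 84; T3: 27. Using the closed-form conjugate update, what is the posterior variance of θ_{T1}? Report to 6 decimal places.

The Dirichlet prior is conjugate to the Multinomial likelihood: each posterior αⱼ = prior αⱼ + observed count nⱼ.
Posterior concentration: (8.2, 86.2, 29.2), total = 123.6.
Var[θ_j] = α_j(Σα−α_j)/((Σα)²(Σα+1)) = 8.2·115.4/(123.6²·124.6) = 0.000497.

0.000497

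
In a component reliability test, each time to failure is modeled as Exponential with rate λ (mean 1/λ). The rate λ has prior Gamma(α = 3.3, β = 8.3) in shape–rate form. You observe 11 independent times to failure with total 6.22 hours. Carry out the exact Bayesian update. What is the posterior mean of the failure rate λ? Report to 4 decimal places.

0.9848

With a Gamma(shape α, rate β) prior on the exponential rate λ, the posterior after n observations with total T = Σxᵢ is Gamma(α+n, β+T).
Posterior: Gamma(3.3+11, 8.3+6.22) = Gamma(14.3, 14.52).
Posterior mean of λ = α/β = 14.3/14.52 = 0.9848.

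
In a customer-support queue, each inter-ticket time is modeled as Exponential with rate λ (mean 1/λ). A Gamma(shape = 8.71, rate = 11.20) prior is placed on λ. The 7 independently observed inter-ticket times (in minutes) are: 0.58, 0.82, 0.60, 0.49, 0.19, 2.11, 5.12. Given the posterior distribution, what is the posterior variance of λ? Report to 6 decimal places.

0.035253

With a Gamma(shape α, rate β) prior on the exponential rate λ, the posterior after n observations with total T = Σxᵢ is Gamma(α+n, β+T).
Sum of observations T = 9.91 minutes; n = 7.
Posterior: Gamma(8.71+7, 11.20+9.91) = Gamma(15.71, 21.11).
Var = α/β² = 0.035253.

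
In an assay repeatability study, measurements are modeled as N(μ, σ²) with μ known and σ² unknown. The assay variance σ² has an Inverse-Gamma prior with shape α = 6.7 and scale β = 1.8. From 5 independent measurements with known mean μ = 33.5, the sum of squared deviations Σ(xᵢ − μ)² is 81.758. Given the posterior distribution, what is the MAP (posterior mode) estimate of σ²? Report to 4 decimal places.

4.1842

With known mean μ and an Inverse-Gamma(α, β) prior on σ², the Normal likelihood is conjugate: posterior is Inv-Gamma(α + n/2, β + Σ(xᵢ−μ)²/2).
Posterior: Inv-Gamma(6.7 + 5/2, 1.8 + 81.758/2) = Inv-Gamma(9.20, 42.6790).
Mode = β/(α+1) = 42.6790/10.20 = 4.1842.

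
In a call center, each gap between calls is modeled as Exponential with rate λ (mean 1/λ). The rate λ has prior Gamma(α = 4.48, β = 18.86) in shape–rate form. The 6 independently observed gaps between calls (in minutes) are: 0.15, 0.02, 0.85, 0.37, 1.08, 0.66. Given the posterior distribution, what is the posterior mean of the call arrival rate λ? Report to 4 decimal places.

0.4766

With a Gamma(shape α, rate β) prior on the exponential rate λ, the posterior after n observations with total T = Σxᵢ is Gamma(α+n, β+T).
Sum of observations T = 3.13 minutes; n = 6.
Posterior: Gamma(4.48+6, 18.86+3.13) = Gamma(10.48, 21.99).
Posterior mean of λ = α/β = 10.48/21.99 = 0.4766.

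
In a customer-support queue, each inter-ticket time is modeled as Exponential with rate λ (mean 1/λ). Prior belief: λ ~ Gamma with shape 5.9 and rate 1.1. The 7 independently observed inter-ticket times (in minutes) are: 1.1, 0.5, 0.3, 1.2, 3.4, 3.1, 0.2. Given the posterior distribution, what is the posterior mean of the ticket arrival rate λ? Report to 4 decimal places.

1.1835

With a Gamma(shape α, rate β) prior on the exponential rate λ, the posterior after n observations with total T = Σxᵢ is Gamma(α+n, β+T).
Sum of observations T = 9.8 minutes; n = 7.
Posterior: Gamma(5.9+7, 1.1+9.8) = Gamma(12.9, 10.9).
Posterior mean of λ = α/β = 12.9/10.9 = 1.1835.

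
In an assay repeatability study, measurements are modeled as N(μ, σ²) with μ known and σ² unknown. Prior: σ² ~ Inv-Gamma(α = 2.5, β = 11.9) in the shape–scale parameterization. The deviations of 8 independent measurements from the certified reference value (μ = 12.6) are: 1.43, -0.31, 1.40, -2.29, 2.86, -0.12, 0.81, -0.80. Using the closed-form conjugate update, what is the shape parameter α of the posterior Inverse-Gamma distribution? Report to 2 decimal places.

With known mean μ and an Inverse-Gamma(α, β) prior on σ², the Normal likelihood is conjugate: posterior is Inv-Gamma(α + n/2, β + Σ(xᵢ−μ)²/2).
Σ(xᵢ−μ)² = (1.43)² + (-0.31)² + (1.40)² + (-2.29)² + (2.86)² + (-0.12)² + (0.81)² + (-0.80)² = 18.8352.
Posterior: Inv-Gamma(2.5 + 8/2, 11.9 + 18.8352/2) = Inv-Gamma(6.50, 21.31760).
Posterior α = 6.50.

6.50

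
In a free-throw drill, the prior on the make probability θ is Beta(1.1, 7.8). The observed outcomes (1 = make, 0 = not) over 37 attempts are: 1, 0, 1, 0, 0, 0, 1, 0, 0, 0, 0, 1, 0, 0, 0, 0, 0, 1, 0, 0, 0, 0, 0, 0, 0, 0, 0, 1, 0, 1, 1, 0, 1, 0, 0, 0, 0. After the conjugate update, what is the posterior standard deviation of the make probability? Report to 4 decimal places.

The Beta prior is conjugate to a Binomial/Bernoulli likelihood; the update adds successes to α and failures to β.
Posterior: Beta(α+k, β+n−k) = Beta(1.1+9, 7.8+28) = Beta(10.1, 35.8).
Var = αβ/((α+β)²(α+β+1)) = 10.1·35.8/(45.9²·46.9) = 0.00365937; SD = √0.00365937 = 0.0605.

0.0605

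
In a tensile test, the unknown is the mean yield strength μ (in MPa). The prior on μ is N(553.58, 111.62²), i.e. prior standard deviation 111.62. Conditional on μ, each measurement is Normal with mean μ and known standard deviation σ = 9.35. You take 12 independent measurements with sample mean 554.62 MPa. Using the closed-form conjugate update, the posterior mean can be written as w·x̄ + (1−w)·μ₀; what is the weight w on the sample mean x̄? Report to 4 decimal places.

For Normal data with known variance σ², a Normal(μ₀, σ₀²) prior on μ is conjugate. Posterior precision = 1/σ₀² + n/σ²; posterior mean is the precision-weighted average of μ₀ and x̄.
σ₀² = 111.62² = 12459.0244, σ² = 9.35² = 87.4225. Prior precision 1/σ₀² = 1/12459.0244; data precision n/σ² = 12/87.4225.
w = (n/σ²)/(1/σ₀² + n/σ²) = n·σ₀²/(σ² + n·σ₀²) = 12·12459.0244/(87.4225 + 12·12459.0244) = 149508.2928/149595.7153 = 0.9994.

0.9994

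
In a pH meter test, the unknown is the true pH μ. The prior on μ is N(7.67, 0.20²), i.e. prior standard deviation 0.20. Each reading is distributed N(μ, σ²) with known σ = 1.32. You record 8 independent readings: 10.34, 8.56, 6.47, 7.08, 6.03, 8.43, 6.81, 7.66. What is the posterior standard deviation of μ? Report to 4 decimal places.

0.1838

For Normal data with known variance σ², a Normal(μ₀, σ₀²) prior on μ is conjugate. Posterior precision = 1/σ₀² + n/σ²; posterior mean is the precision-weighted average of μ₀ and x̄.
σ₀² = 0.20² = 0.04, σ² = 1.32² = 1.7424; σ² + n·σ₀² = 1.7424 + 8·0.04 = 2.0624.
Posterior precision = 1/σ₀² + n/σ² = 1/0.04 + 8/1.7424 = (σ² + n·σ₀²)/(σ₀²σ²) = 2.0624/(0.04·1.7424); posterior variance σₙ² = σ₀²σ²/(σ² + n·σ₀²) = 0.04·1.7424/2.0624 = 0.033794.
Posterior SD = √σₙ² = √(0.04·1.7424/2.0624) = 0.1838.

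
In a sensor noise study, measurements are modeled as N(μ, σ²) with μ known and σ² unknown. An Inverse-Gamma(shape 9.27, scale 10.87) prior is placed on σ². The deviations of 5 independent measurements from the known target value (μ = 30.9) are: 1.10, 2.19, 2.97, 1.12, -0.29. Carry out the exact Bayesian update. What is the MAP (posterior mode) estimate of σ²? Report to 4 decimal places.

1.4842

With known mean μ and an Inverse-Gamma(α, β) prior on σ², the Normal likelihood is conjugate: posterior is Inv-Gamma(α + n/2, β + Σ(xᵢ−μ)²/2).
Σ(xᵢ−μ)² = (1.10)² + (2.19)² + (2.97)² + (1.12)² + (-0.29)² = 16.1655.
Posterior: Inv-Gamma(9.27 + 5/2, 10.87 + 16.1655/2) = Inv-Gamma(11.77, 18.95275).
Mode = β/(α+1) = 18.95275/12.77 = 1.4842.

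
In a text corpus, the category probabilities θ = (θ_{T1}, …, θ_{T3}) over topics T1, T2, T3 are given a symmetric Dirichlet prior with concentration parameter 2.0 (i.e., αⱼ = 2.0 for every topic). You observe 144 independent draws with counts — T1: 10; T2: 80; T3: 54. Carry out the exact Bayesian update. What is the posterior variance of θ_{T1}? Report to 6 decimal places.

0.000487

The Dirichlet prior is conjugate to the Multinomial likelihood: each posterior αⱼ = prior αⱼ + observed count nⱼ.
Posterior concentration: (12.0, 82.0, 56.0), total = 150.0.
Var[θ_j] = α_j(Σα−α_j)/((Σα)²(Σα+1)) = 12.0·138.0/(150.0²·151.0) = 0.000487.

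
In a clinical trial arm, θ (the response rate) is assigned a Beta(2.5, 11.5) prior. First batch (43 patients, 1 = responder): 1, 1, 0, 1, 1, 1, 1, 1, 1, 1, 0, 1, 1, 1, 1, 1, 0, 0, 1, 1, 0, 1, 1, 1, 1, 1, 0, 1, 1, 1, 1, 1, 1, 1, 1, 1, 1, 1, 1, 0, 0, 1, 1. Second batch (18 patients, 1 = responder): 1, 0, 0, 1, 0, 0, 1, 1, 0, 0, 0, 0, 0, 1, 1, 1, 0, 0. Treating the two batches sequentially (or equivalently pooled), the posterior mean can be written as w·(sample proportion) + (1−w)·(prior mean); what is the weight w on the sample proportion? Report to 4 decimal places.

The Beta prior is conjugate to a Binomial/Bernoulli likelihood; the update adds successes to α and failures to β.
Total number of patients: n = 43 + 18 = 61.
Posterior mean = (α₀+k)/(α₀+β₀+n) = [n/(α₀+β₀+n)]·(k/n) + [(α₀+β₀)/(α₀+β₀+n)]·α₀/(α₀+β₀), so only n and the prior enter the weight.
The weight on the data is w = n/(α₀+β₀+n) = 61/(2.5+11.5+61) = 61/75.0 = 0.8133.

0.8133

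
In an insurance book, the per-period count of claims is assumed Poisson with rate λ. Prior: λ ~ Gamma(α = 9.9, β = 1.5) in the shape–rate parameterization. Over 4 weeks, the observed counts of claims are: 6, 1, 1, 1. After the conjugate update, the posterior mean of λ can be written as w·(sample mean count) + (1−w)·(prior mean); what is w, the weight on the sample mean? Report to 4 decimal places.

With a Gamma(shape α, rate β) prior, the Poisson likelihood is conjugate: the posterior is Gamma(α + ΣXᵢ, β + n).
Posterior mean = (α₀+S)/(β₀+n) = [n/(β₀+n)]·(S/n) + [β₀/(β₀+n)]·(α₀/β₀), so only n and β₀ enter the weight.
Weight on data w = n/(β₀+n) = 4/(1.5+4) = 4/5.5 = 0.7273.

0.7273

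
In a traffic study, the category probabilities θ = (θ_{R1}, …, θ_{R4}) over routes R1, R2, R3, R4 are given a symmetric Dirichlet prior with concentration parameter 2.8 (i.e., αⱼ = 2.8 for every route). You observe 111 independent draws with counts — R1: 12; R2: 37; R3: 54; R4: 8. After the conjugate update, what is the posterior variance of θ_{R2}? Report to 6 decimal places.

0.001783

The Dirichlet prior is conjugate to the Multinomial likelihood: each posterior αⱼ = prior αⱼ + observed count nⱼ.
Posterior concentration: (14.8, 39.8, 56.8, 10.8), total = 122.2.
Var[θ_j] = α_j(Σα−α_j)/((Σα)²(Σα+1)) = 39.8·82.4/(122.2²·123.2) = 0.001783.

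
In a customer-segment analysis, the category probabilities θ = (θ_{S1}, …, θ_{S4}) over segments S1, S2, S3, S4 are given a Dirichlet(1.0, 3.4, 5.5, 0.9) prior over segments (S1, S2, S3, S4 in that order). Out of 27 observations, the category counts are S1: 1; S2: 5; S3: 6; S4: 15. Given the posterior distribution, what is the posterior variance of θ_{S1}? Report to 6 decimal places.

0.001292

The Dirichlet prior is conjugate to the Multinomial likelihood: each posterior αⱼ = prior αⱼ + observed count nⱼ.
Posterior concentration: (2.0, 8.4, 11.5, 15.9), total = 37.8.
Var[θ_j] = α_j(Σα−α_j)/((Σα)²(Σα+1)) = 2.0·35.8/(37.8²·38.8) = 0.001292.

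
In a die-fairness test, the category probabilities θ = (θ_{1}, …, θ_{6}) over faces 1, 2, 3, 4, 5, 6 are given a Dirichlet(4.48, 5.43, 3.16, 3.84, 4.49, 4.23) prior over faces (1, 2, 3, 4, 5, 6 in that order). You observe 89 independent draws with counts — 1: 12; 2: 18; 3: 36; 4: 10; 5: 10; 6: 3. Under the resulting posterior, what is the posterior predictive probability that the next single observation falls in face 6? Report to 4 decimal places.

The Dirichlet prior is conjugate to the Multinomial likelihood: each posterior αⱼ = prior αⱼ + observed count nⱼ.
Posterior concentration: (16.48, 23.43, 39.16, 13.84, 14.49, 7.23), total = 114.63.
P(next = 6 | data) = α_{6}/Σα = 0.0631.

0.0631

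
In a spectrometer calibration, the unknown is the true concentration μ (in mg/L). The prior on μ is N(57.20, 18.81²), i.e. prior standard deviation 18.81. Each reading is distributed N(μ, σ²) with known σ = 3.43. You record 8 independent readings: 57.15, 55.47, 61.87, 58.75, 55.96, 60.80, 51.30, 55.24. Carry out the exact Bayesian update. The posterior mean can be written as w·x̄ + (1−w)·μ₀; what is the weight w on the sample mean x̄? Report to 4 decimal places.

For Normal data with known variance σ², a Normal(μ₀, σ₀²) prior on μ is conjugate. Posterior precision = 1/σ₀² + n/σ²; posterior mean is the precision-weighted average of μ₀ and x̄.
σ₀² = 18.81² = 353.8161, σ² = 3.43² = 11.7649. Prior precision 1/σ₀² = 1/353.8161; data precision n/σ² = 8/11.7649.
w = (n/σ²)/(1/σ₀² + n/σ²) = n·σ₀²/(σ² + n·σ₀²) = 8·353.8161/(11.7649 + 8·353.8161) = 2830.5288/2842.2937 = 0.9959.

0.9959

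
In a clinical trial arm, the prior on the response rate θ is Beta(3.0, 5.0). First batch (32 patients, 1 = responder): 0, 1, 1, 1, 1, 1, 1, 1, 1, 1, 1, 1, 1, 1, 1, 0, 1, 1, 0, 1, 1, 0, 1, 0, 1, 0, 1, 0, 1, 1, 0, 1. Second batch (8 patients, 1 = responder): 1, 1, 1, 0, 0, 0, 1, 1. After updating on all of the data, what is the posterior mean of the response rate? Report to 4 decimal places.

0.6667

The Beta prior is conjugate to a Binomial/Bernoulli likelihood; the update adds successes to α and failures to β.
After batch 1: Beta(3.0+24, 5.0+8) = Beta(27.0, 13.0).
After batch 2: Beta(27.0+5, 13.0+3) = Beta(32.0, 16.0).
Posterior mean = α/(α+β) = 32.0/48.0 = 0.6667.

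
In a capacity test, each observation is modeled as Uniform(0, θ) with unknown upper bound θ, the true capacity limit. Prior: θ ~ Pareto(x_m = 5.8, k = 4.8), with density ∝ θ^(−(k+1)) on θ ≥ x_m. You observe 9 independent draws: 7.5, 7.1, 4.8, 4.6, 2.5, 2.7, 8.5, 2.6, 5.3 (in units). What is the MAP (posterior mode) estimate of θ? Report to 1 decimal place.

8.5

A Pareto(scale x_m, shape k) prior on the upper bound θ of Uniform(0, θ) is conjugate: posterior is Pareto(max(x_m, max xᵢ), k + n).
Sample maximum = 8.5; prior scale x_m = 5.8 → posterior scale = max = 8.5.
Posterior shape = 4.8 + 9 = 13.8.
The Pareto density is decreasing on [x_m, ∞), so the mode is x_m = 8.5.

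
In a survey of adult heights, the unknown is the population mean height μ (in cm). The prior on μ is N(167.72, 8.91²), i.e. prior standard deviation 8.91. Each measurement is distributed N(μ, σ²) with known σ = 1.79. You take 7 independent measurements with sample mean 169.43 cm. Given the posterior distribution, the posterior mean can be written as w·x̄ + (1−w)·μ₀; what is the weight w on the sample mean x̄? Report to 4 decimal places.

For Normal data with known variance σ², a Normal(μ₀, σ₀²) prior on μ is conjugate. Posterior precision = 1/σ₀² + n/σ²; posterior mean is the precision-weighted average of μ₀ and x̄.
σ₀² = 8.91² = 79.3881, σ² = 1.79² = 3.2041. Prior precision 1/σ₀² = 1/79.3881; data precision n/σ² = 7/3.2041.
w = (n/σ²)/(1/σ₀² + n/σ²) = n·σ₀²/(σ² + n·σ₀²) = 7·79.3881/(3.2041 + 7·79.3881) = 555.7167/558.9208 = 0.9943.

0.9943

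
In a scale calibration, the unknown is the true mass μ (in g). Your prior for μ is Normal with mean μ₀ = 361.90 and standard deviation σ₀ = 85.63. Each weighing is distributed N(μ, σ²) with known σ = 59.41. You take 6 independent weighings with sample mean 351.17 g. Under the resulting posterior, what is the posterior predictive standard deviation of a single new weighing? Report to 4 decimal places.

63.8288

For Normal data with known variance σ², a Normal(μ₀, σ₀²) prior on μ is conjugate. Posterior precision = 1/σ₀² + n/σ²; posterior mean is the precision-weighted average of μ₀ and x̄.
σ₀² = 85.63² = 7332.4969, σ² = 59.41² = 3529.5481; σ² + n·σ₀² = 3529.5481 + 6·7332.4969 = 47524.5295.
Posterior precision = 1/σ₀² + n/σ² = 1/7332.4969 + 6/3529.5481 = (σ² + n·σ₀²)/(σ₀²σ²) = 47524.5295/(7332.4969·3529.5481); posterior variance σₙ² = σ₀²σ²/(σ² + n·σ₀²) = 7332.4969·3529.5481/47524.5295 = 544.569316.
Predictive variance for one new observation = σₙ² + σ² = 7332.4969·3529.5481/47524.5295 + 3529.5481 = σ²·(σ₀² + 47524.5295)/47524.5295 = 3529.5481·54857.0264/47524.5295 = 4074.117416; SD = √(3529.5481·54857.0264/47524.5295) = 63.8288.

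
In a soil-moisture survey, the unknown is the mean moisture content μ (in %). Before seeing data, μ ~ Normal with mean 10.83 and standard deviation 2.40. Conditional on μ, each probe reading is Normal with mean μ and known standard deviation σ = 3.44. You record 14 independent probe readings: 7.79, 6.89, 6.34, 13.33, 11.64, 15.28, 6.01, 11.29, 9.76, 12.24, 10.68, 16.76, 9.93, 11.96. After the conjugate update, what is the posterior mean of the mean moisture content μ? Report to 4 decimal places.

For Normal data with known variance σ², a Normal(μ₀, σ₀²) prior on μ is conjugate. Posterior precision = 1/σ₀² + n/σ²; posterior mean is the precision-weighted average of μ₀ and x̄.
Σxᵢ = 7.79 + 6.89 + 6.34 + 13.33 + 11.64 + 15.28 + 6.01 + 11.29 + 9.76 + 12.24 + 10.68 + 16.76 + 9.93 + 11.96 = 149.9, so n·x̄ = 149.9.
σ₀² = 2.40² = 5.76, σ² = 3.44² = 11.8336; σ² + n·σ₀² = 11.8336 + 14·5.76 = 92.4736.
Posterior mean = (μ₀/σ₀² + n·x̄/σ²)/(1/σ₀² + n/σ²) = (σ²·μ₀ + σ₀²·n·x̄)/(σ² + n·σ₀²) = (11.8336·10.83 + 5.76·149.9)/92.4736 = 991.581888/92.4736 = 10.7229.

10.7229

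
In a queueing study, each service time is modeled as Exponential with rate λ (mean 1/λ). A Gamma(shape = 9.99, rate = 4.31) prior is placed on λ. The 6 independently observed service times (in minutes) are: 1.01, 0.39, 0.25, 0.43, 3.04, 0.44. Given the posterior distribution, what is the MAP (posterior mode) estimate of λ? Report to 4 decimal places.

With a Gamma(shape α, rate β) prior on the exponential rate λ, the posterior after n observations with total T = Σxᵢ is Gamma(α+n, β+T).
Sum of observations T = 5.56 minutes; n = 6.
Posterior: Gamma(9.99+6, 4.31+5.56) = Gamma(15.99, 9.87).
Mode = (α−1)/β = 1.5187.

1.5187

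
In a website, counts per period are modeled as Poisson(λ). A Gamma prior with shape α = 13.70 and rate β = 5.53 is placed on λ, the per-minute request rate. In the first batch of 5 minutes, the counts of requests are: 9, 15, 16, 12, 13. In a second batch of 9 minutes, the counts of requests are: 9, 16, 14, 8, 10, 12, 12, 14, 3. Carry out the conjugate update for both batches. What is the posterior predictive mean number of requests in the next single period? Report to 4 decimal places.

9.0476

With a Gamma(shape α, rate β) prior, the Poisson likelihood is conjugate: the posterior is Gamma(α + ΣXᵢ, β + n).
Batch 1: sum of counts S = 65 over n = 5 minutes.
After batch 1: Gamma(α+S, β+n) = Gamma(13.70+65, 5.53+5) = Gamma(78.70, 10.53).
Batch 2: sum of counts S = 98 over n = 9 minutes.
After batch 2: Gamma(α+S, β+n) = Gamma(78.70+98, 10.53+9) = Gamma(176.70, 19.53).
The predictive distribution for one future period is NegBinom with mean α/β = 9.0476.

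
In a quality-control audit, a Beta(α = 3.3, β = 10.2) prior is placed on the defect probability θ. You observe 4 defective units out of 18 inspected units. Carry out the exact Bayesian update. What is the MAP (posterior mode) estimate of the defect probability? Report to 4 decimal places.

The Beta prior is conjugate to a Binomial/Bernoulli likelihood; the update adds successes to α and failures to β.
Posterior: Beta(α+k, β+n−k) = Beta(3.3+4, 10.2+14) = Beta(7.3, 24.2).
Mode of Beta(a,b) for a,b>1 is (a−1)/(a+b−2) = 6.3/29.5 = 0.2136.

0.2136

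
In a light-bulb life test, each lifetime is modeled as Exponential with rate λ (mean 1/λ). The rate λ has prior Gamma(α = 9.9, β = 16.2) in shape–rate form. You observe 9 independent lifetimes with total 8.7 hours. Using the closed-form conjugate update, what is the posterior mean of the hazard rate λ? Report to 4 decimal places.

0.7590

With a Gamma(shape α, rate β) prior on the exponential rate λ, the posterior after n observations with total T = Σxᵢ is Gamma(α+n, β+T).
Posterior: Gamma(9.9+9, 16.2+8.7) = Gamma(18.9, 24.9).
Posterior mean of λ = α/β = 18.9/24.9 = 0.7590.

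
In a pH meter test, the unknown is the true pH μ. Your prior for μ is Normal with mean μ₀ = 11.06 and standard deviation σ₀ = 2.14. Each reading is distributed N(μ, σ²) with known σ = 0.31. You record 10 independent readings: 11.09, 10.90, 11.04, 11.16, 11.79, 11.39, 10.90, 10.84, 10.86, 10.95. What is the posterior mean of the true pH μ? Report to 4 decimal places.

11.0919

For Normal data with known variance σ², a Normal(μ₀, σ₀²) prior on μ is conjugate. Posterior precision = 1/σ₀² + n/σ²; posterior mean is the precision-weighted average of μ₀ and x̄.
Σxᵢ = 11.09 + 10.90 + 11.04 + 11.16 + 11.79 + 11.39 + 10.90 + 10.84 + 10.86 + 10.95 = 110.92, so n·x̄ = 110.92.
σ₀² = 2.14² = 4.5796, σ² = 0.31² = 0.0961; σ² + n·σ₀² = 0.0961 + 10·4.5796 = 45.8921.
Posterior mean = (μ₀/σ₀² + n·x̄/σ²)/(1/σ₀² + n/σ²) = (σ²·μ₀ + σ₀²·n·x̄)/(σ² + n·σ₀²) = (0.0961·11.06 + 4.5796·110.92)/45.8921 = 509.032098/45.8921 = 11.0919.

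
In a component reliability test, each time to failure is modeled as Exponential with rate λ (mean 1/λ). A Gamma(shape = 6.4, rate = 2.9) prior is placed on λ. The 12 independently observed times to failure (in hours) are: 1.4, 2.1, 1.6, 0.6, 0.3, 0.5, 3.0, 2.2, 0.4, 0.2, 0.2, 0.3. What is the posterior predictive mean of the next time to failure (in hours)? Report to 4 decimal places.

With a Gamma(shape α, rate β) prior on the exponential rate λ, the posterior after n observations with total T = Σxᵢ is Gamma(α+n, β+T).
Sum of observations T = 12.8 hours; n = 12.
Posterior: Gamma(6.4+12, 2.9+12.8) = Gamma(18.4, 15.7).
The predictive distribution for the next observation is Lomax; its mean is β/(α−1) = 15.7/17.4 = 0.9023.

0.9023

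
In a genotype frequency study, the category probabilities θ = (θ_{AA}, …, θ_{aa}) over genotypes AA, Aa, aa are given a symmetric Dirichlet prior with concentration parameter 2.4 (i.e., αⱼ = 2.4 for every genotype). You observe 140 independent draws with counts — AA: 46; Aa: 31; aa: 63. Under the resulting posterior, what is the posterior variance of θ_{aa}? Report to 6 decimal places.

0.001666

The Dirichlet prior is conjugate to the Multinomial likelihood: each posterior αⱼ = prior αⱼ + observed count nⱼ.
Posterior concentration: (48.4, 33.4, 65.4), total = 147.2.
Var[θ_j] = α_j(Σα−α_j)/((Σα)²(Σα+1)) = 65.4·81.8/(147.2²·148.2) = 0.001666.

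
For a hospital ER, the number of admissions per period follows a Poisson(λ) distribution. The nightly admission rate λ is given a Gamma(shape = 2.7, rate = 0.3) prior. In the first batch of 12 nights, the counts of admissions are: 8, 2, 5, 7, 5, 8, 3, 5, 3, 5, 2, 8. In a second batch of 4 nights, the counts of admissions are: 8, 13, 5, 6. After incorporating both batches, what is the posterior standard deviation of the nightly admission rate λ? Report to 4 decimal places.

With a Gamma(shape α, rate β) prior, the Poisson likelihood is conjugate: the posterior is Gamma(α + ΣXᵢ, β + n).
Batch 1: sum of counts S = 61 over n = 12 nights.
After batch 1: Gamma(α+S, β+n) = Gamma(2.7+61, 0.3+12) = Gamma(63.7, 12.3).
Batch 2: sum of counts S = 32 over n = 4 nights.
After batch 2: Gamma(α+S, β+n) = Gamma(63.7+32, 12.3+4) = Gamma(95.7, 16.3).
SD = √α/β = √95.7/16.3 = 0.6002.

0.6002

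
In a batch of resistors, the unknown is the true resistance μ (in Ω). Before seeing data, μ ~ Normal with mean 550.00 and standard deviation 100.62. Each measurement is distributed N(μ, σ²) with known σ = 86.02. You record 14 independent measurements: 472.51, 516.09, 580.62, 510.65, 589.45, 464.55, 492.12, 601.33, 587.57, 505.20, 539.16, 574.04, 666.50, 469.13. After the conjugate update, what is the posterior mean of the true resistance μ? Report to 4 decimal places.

For Normal data with known variance σ², a Normal(μ₀, σ₀²) prior on μ is conjugate. Posterior precision = 1/σ₀² + n/σ²; posterior mean is the precision-weighted average of μ₀ and x̄.
Σxᵢ = 472.51 + 516.09 + 580.62 + 510.65 + 589.45 + 464.55 + 492.12 + 601.33 + 587.57 + 505.20 + 539.16 + 574.04 + 666.50 + 469.13 = 7568.92, so n·x̄ = 7568.92.
σ₀² = 100.62² = 10124.3844, σ² = 86.02² = 7399.4404; σ² + n·σ₀² = 7399.4404 + 14·10124.3844 = 149140.822.
Posterior mean = (μ₀/σ₀² + n·x̄/σ²)/(1/σ₀² + n/σ²) = (σ²·μ₀ + σ₀²·n·x̄)/(σ² + n·σ₀²) = (7399.4404·550.00 + 10124.3844·7568.92)/149140.822 = 80700347.792848/149140.822 = 541.1017.

541.1017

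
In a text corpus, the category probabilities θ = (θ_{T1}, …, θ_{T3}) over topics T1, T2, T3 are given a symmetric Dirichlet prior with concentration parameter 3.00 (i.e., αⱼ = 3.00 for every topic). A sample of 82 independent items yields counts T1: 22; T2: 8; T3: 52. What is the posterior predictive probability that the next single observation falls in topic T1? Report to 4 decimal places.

The Dirichlet prior is conjugate to the Multinomial likelihood: each posterior αⱼ = prior αⱼ + observed count nⱼ.
Posterior concentration: (25.00, 11.00, 55.00), total = 91.00.
P(next = T1 | data) = α_{T1}/Σα = 0.2747.

0.2747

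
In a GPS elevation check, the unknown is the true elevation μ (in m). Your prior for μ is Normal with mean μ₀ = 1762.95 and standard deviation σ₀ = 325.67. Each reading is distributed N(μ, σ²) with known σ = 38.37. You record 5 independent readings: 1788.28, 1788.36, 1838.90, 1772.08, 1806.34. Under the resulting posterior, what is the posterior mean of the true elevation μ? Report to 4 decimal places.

For Normal data with known variance σ², a Normal(μ₀, σ₀²) prior on μ is conjugate. Posterior precision = 1/σ₀² + n/σ²; posterior mean is the precision-weighted average of μ₀ and x̄.
Σxᵢ = 1788.28 + 1788.36 + 1838.90 + 1772.08 + 1806.34 = 8993.96, so n·x̄ = 8993.96.
σ₀² = 325.67² = 106060.9489, σ² = 38.37² = 1472.2569; σ² + n·σ₀² = 1472.2569 + 5·106060.9489 = 531777.0014.
Posterior mean = (μ₀/σ₀² + n·x̄/σ²)/(1/σ₀² + n/σ²) = (σ²·μ₀ + σ₀²·n·x̄)/(σ² + n·σ₀²) = (1472.2569·1762.95 + 106060.9489·8993.96)/531777.0014 = 956503447.270499/531777.0014 = 1798.6928.

1798.6928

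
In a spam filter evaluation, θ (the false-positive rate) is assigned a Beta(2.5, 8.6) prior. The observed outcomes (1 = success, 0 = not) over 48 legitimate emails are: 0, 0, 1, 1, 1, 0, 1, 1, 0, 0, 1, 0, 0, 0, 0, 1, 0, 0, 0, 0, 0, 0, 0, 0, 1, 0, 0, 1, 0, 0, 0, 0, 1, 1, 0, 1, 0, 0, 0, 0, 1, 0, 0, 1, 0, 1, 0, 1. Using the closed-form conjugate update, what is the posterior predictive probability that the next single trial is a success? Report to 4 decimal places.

The Beta prior is conjugate to a Binomial/Bernoulli likelihood; the update adds successes to α and failures to β.
Posterior: Beta(α+k, β+n−k) = Beta(2.5+16, 8.6+32) = Beta(18.5, 40.6).
For a single future Bernoulli trial, P(success | data) = α/(α+β) = 0.3130.

0.3130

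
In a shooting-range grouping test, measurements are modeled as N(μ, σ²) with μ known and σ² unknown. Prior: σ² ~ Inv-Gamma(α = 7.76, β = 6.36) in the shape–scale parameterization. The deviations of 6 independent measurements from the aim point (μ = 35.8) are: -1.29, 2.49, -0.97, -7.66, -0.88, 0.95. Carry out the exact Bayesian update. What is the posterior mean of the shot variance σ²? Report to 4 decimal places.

With known mean μ and an Inverse-Gamma(α, β) prior on σ², the Normal likelihood is conjugate: posterior is Inv-Gamma(α + n/2, β + Σ(xᵢ−μ)²/2).
Σ(xᵢ−μ)² = (-1.29)² + (2.49)² + (-0.97)² + (-7.66)² + (-0.88)² + (0.95)² = 69.1576.
Posterior: Inv-Gamma(7.76 + 6/2, 6.36 + 69.1576/2) = Inv-Gamma(10.76, 40.93880).
E[σ²|data] = β/(α−1) = 40.93880/9.76 = 4.1945.

4.1945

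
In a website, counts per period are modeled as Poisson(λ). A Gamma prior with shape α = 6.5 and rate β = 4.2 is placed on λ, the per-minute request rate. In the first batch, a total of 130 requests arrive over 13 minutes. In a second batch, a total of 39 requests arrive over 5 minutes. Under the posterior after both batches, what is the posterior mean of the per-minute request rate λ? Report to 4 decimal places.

With a Gamma(shape α, rate β) prior, the Poisson likelihood is conjugate: the posterior is Gamma(α + ΣXᵢ, β + n).
After batch 1: Gamma(α+S, β+n) = Gamma(6.5+130, 4.2+13) = Gamma(136.5, 17.2).
After batch 2: Gamma(α+S, β+n) = Gamma(136.5+39, 17.2+5) = Gamma(175.5, 22.2).
Posterior mean = α/β = 175.5/22.2 = 7.9054.

7.9054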